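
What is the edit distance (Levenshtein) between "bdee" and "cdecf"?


Computing edit distance: "bdee" -> "cdecf"
DP table:
           c    d    e    c    f
      0    1    2    3    4    5
  b   1    1    2    3    4    5
  d   2    2    1    2    3    4
  e   3    3    2    1    2    3
  e   4    4    3    2    2    3
Edit distance = dp[4][5] = 3

3


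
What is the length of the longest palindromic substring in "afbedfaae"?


Input: "afbedfaae"
Checking substrings for palindromes:
  [6:8] "aa" (len 2) => palindrome
Longest palindromic substring: "aa" with length 2

2


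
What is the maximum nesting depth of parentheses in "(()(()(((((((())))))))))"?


Input: "(()(()(((((((())))))))))"
Tracking depth:
  Position 0 '(': depth becomes 1
  Position 1 '(': depth becomes 2
  Position 2 ')': depth becomes 1
  Position 3 '(': depth becomes 2
  Position 4 '(': depth becomes 3
  Position 5 ')': depth becomes 2
  Position 6 '(': depth becomes 3
  Position 7 '(': depth becomes 4
  Position 8 '(': depth becomes 5
  Position 9 '(': depth becomes 6
  Position 10 '(': depth becomes 7
  Position 11 '(': depth becomes 8
  Position 12 '(': depth becomes 9
  Position 13 '(': depth becomes 10
  Position 14 ')': depth becomes 9
  Position 15 ')': depth becomes 8
  Position 16 ')': depth becomes 7
  Position 17 ')': depth becomes 6
  Position 18 ')': depth becomes 5
  Position 19 ')': depth becomes 4
  Position 20 ')': depth becomes 3
  Position 21 ')': depth becomes 2
  Position 22 ')': depth becomes 1
  Position 23 ')': depth becomes 0
Maximum depth reached: 10

10


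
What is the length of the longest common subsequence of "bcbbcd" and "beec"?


LCS of "bcbbcd" and "beec"
DP table:
           b    e    e    c
      0    0    0    0    0
  b   0    1    1    1    1
  c   0    1    1    1    2
  b   0    1    1    1    2
  b   0    1    1    1    2
  c   0    1    1    1    2
  d   0    1    1    1    2
LCS length = dp[6][4] = 2

2


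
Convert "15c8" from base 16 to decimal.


Input: "15c8" in base 16
Positional expansion:
  Digit '1' (value 1) x 16^3 = 4096
  Digit '5' (value 5) x 16^2 = 1280
  Digit 'c' (value 12) x 16^1 = 192
  Digit '8' (value 8) x 16^0 = 8
Sum = 5576

5576


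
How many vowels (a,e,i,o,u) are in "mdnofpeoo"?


Input: mdnofpeoo
Checking each character:
  'm' at position 0: consonant
  'd' at position 1: consonant
  'n' at position 2: consonant
  'o' at position 3: vowel (running total: 1)
  'f' at position 4: consonant
  'p' at position 5: consonant
  'e' at position 6: vowel (running total: 2)
  'o' at position 7: vowel (running total: 3)
  'o' at position 8: vowel (running total: 4)
Total vowels: 4

4


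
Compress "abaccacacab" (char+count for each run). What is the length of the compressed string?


Input: abaccacacab
Runs:
  'a' x 1 => "a1"
  'b' x 1 => "b1"
  'a' x 1 => "a1"
  'c' x 2 => "c2"
  'a' x 1 => "a1"
  'c' x 1 => "c1"
  'a' x 1 => "a1"
  'c' x 1 => "c1"
  'a' x 1 => "a1"
  'b' x 1 => "b1"
Compressed: "a1b1a1c2a1c1a1c1a1b1"
Compressed length: 20

20


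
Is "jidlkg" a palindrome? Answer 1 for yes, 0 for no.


Input: jidlkg
Reversed: gkldij
  Compare pos 0 ('j') with pos 5 ('g'): MISMATCH
  Compare pos 1 ('i') with pos 4 ('k'): MISMATCH
  Compare pos 2 ('d') with pos 3 ('l'): MISMATCH
Result: not a palindrome

0


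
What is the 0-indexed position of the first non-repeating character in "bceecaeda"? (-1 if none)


Input: bceecaeda
Character frequencies:
  'a': 2
  'b': 1
  'c': 2
  'd': 1
  'e': 3
Scanning left to right for freq == 1:
  Position 0 ('b'): unique! => answer = 0

0


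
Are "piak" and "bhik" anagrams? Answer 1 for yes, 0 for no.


Strings: "piak", "bhik"
Sorted first:  aikp
Sorted second: bhik
Differ at position 0: 'a' vs 'b' => not anagrams

0


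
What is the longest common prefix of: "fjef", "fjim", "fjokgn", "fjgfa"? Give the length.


Words: fjef, fjim, fjokgn, fjgfa
  Position 0: all 'f' => match
  Position 1: all 'j' => match
  Position 2: ('e', 'i', 'o', 'g') => mismatch, stop
LCP = "fj" (length 2)

2


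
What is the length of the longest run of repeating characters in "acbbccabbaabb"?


Input: "acbbccabbaabb"
Scanning for longest run:
  Position 1 ('c'): new char, reset run to 1
  Position 2 ('b'): new char, reset run to 1
  Position 3 ('b'): continues run of 'b', length=2
  Position 4 ('c'): new char, reset run to 1
  Position 5 ('c'): continues run of 'c', length=2
  Position 6 ('a'): new char, reset run to 1
  Position 7 ('b'): new char, reset run to 1
  Position 8 ('b'): continues run of 'b', length=2
  Position 9 ('a'): new char, reset run to 1
  Position 10 ('a'): continues run of 'a', length=2
  Position 11 ('b'): new char, reset run to 1
  Position 12 ('b'): continues run of 'b', length=2
Longest run: 'b' with length 2

2


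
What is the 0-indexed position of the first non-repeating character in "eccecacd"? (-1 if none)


Input: eccecacd
Character frequencies:
  'a': 1
  'c': 4
  'd': 1
  'e': 2
Scanning left to right for freq == 1:
  Position 0 ('e'): freq=2, skip
  Position 1 ('c'): freq=4, skip
  Position 2 ('c'): freq=4, skip
  Position 3 ('e'): freq=2, skip
  Position 4 ('c'): freq=4, skip
  Position 5 ('a'): unique! => answer = 5

5


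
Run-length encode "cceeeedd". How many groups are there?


Input: cceeeedd
Scanning for consecutive runs:
  Group 1: 'c' x 2 (positions 0-1)
  Group 2: 'e' x 4 (positions 2-5)
  Group 3: 'd' x 2 (positions 6-7)
Total groups: 3

3


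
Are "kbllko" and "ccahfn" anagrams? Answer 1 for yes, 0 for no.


Strings: "kbllko", "ccahfn"
Sorted first:  bkkllo
Sorted second: accfhn
Differ at position 0: 'b' vs 'a' => not anagrams

0


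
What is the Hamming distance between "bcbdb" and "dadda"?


Comparing "bcbdb" and "dadda" position by position:
  Position 0: 'b' vs 'd' => differ
  Position 1: 'c' vs 'a' => differ
  Position 2: 'b' vs 'd' => differ
  Position 3: 'd' vs 'd' => same
  Position 4: 'b' vs 'a' => differ
Total differences (Hamming distance): 4

4


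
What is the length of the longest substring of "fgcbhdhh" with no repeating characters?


Input: "fgcbhdhh"
Sliding window (track last position of each char):
  Position 0 ('f'): window [0,0] length 1 -- new best
  Position 1 ('g'): window [0,1] length 2 -- new best
  Position 2 ('c'): window [0,2] length 3 -- new best
  Position 3 ('b'): window [0,3] length 4 -- new best
  Position 4 ('h'): window [0,4] length 5 -- new best
  Position 5 ('d'): window [0,5] length 6 -- new best
  Position 6 ('h'): repeat (last at 4), move window start to 5
  Position 6 ('h'): window [5,6] length 2
  Position 7 ('h'): repeat (last at 6), move window start to 7
  Position 7 ('h'): window [7,7] length 1
Longest substring with no repeats: "fgcbhd" with length 6

6


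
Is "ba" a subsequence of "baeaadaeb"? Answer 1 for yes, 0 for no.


Check if "ba" is a subsequence of "baeaadaeb"
Greedy scan:
  Position 0 ('b'): matches sub[0] = 'b'
  Position 1 ('a'): matches sub[1] = 'a'
  Position 2 ('e'): no match needed
  Position 3 ('a'): no match needed
  Position 4 ('a'): no match needed
  Position 5 ('d'): no match needed
  Position 6 ('a'): no match needed
  Position 7 ('e'): no match needed
  Position 8 ('b'): no match needed
All 2 characters matched => is a subsequence

1


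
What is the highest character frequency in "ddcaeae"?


Input: ddcaeae
Character counts:
  'a': 2
  'c': 1
  'd': 2
  'e': 2
Maximum frequency: 2

2


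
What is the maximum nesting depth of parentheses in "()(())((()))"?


Input: "()(())((()))"
Tracking depth:
  Position 0 '(': depth becomes 1
  Position 1 ')': depth becomes 0
  Position 2 '(': depth becomes 1
  Position 3 '(': depth becomes 2
  Position 4 ')': depth becomes 1
  Position 5 ')': depth becomes 0
  Position 6 '(': depth becomes 1
  Position 7 '(': depth becomes 2
  Position 8 '(': depth becomes 3
  Position 9 ')': depth becomes 2
  Position 10 ')': depth becomes 1
  Position 11 ')': depth becomes 0
Maximum depth reached: 3

3


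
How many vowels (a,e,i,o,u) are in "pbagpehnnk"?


Input: pbagpehnnk
Checking each character:
  'p' at position 0: consonant
  'b' at position 1: consonant
  'a' at position 2: vowel (running total: 1)
  'g' at position 3: consonant
  'p' at position 4: consonant
  'e' at position 5: vowel (running total: 2)
  'h' at position 6: consonant
  'n' at position 7: consonant
  'n' at position 8: consonant
  'k' at position 9: consonant
Total vowels: 2

2


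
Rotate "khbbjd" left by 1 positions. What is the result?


Input: "khbbjd", rotate left by 1
First 1 characters: "k"
Remaining characters: "hbbjd"
Concatenate remaining + first: "hbbjd" + "k" = "hbbjdk"

hbbjdk


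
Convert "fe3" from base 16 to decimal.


Input: "fe3" in base 16
Positional expansion:
  Digit 'f' (value 15) x 16^2 = 3840
  Digit 'e' (value 14) x 16^1 = 224
  Digit '3' (value 3) x 16^0 = 3
Sum = 4067

4067


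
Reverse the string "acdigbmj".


Input: acdigbmj
Reading characters right to left:
  Position 7: 'j'
  Position 6: 'm'
  Position 5: 'b'
  Position 4: 'g'
  Position 3: 'i'
  Position 2: 'd'
  Position 1: 'c'
  Position 0: 'a'
Reversed: jmbgidca

jmbgidca


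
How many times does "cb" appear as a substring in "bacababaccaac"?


Searching for "cb" in "bacababaccaac"
Scanning each position:
  Position 0: "ba" => no
  Position 1: "ac" => no
  Position 2: "ca" => no
  Position 3: "ab" => no
  Position 4: "ba" => no
  Position 5: "ab" => no
  Position 6: "ba" => no
  Position 7: "ac" => no
  Position 8: "cc" => no
  Position 9: "ca" => no
  Position 10: "aa" => no
  Position 11: "ac" => no
Total occurrences: 0

0


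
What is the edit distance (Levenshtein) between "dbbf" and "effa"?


Computing edit distance: "dbbf" -> "effa"
DP table:
           e    f    f    a
      0    1    2    3    4
  d   1    1    2    3    4
  b   2    2    2    3    4
  b   3    3    3    3    4
  f   4    4    3    3    4
Edit distance = dp[4][4] = 4

4


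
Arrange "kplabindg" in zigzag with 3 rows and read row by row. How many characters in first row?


Zigzag "kplabindg" into 3 rows:
Placing characters:
  'k' => row 0
  'p' => row 1
  'l' => row 2
  'a' => row 1
  'b' => row 0
  'i' => row 1
  'n' => row 2
  'd' => row 1
  'g' => row 0
Rows:
  Row 0: "kbg"
  Row 1: "paid"
  Row 2: "ln"
First row length: 3

3


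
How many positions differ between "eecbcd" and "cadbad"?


Comparing "eecbcd" and "cadbad" position by position:
  Position 0: 'e' vs 'c' => DIFFER
  Position 1: 'e' vs 'a' => DIFFER
  Position 2: 'c' vs 'd' => DIFFER
  Position 3: 'b' vs 'b' => same
  Position 4: 'c' vs 'a' => DIFFER
  Position 5: 'd' vs 'd' => same
Positions that differ: 4

4


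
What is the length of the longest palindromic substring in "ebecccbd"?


Input: "ebecccbd"
Checking substrings for palindromes:
  [0:3] "ebe" (len 3) => palindrome
  [3:6] "ccc" (len 3) => palindrome
  [3:5] "cc" (len 2) => palindrome
  [4:6] "cc" (len 2) => palindrome
Longest palindromic substring: "ebe" with length 3

3


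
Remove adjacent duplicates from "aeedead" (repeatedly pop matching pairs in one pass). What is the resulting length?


Input: aeedead
Stack-based adjacent duplicate removal:
  Read 'a': push. Stack: a
  Read 'e': push. Stack: ae
  Read 'e': matches stack top 'e' => pop. Stack: a
  Read 'd': push. Stack: ad
  Read 'e': push. Stack: ade
  Read 'a': push. Stack: adea
  Read 'd': push. Stack: adead
Final stack: "adead" (length 5)

5


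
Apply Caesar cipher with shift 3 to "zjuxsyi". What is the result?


Caesar cipher: shift "zjuxsyi" by 3
  'z' (pos 25) + 3 = pos 2 = 'c'
  'j' (pos 9) + 3 = pos 12 = 'm'
  'u' (pos 20) + 3 = pos 23 = 'x'
  'x' (pos 23) + 3 = pos 0 = 'a'
  's' (pos 18) + 3 = pos 21 = 'v'
  'y' (pos 24) + 3 = pos 1 = 'b'
  'i' (pos 8) + 3 = pos 11 = 'l'
Result: cmxavbl

cmxavbl


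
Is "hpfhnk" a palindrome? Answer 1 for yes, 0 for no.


Input: hpfhnk
Reversed: knhfph
  Compare pos 0 ('h') with pos 5 ('k'): MISMATCH
  Compare pos 1 ('p') with pos 4 ('n'): MISMATCH
  Compare pos 2 ('f') with pos 3 ('h'): MISMATCH
Result: not a palindrome

0


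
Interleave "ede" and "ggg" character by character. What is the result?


Interleaving "ede" and "ggg":
  Position 0: 'e' from first, 'g' from second => "eg"
  Position 1: 'd' from first, 'g' from second => "dg"
  Position 2: 'e' from first, 'g' from second => "eg"
Result: egdgeg

egdgeg


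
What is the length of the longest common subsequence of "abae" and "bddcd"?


LCS of "abae" and "bddcd"
DP table:
           b    d    d    c    d
      0    0    0    0    0    0
  a   0    0    0    0    0    0
  b   0    1    1    1    1    1
  a   0    1    1    1    1    1
  e   0    1    1    1    1    1
LCS length = dp[4][5] = 1

1


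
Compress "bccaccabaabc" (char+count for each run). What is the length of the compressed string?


Input: bccaccabaabc
Runs:
  'b' x 1 => "b1"
  'c' x 2 => "c2"
  'a' x 1 => "a1"
  'c' x 2 => "c2"
  'a' x 1 => "a1"
  'b' x 1 => "b1"
  'a' x 2 => "a2"
  'b' x 1 => "b1"
  'c' x 1 => "c1"
Compressed: "b1c2a1c2a1b1a2b1c1"
Compressed length: 18

18


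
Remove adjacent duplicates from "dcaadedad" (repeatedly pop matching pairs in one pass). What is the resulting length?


Input: dcaadedad
Stack-based adjacent duplicate removal:
  Read 'd': push. Stack: d
  Read 'c': push. Stack: dc
  Read 'a': push. Stack: dca
  Read 'a': matches stack top 'a' => pop. Stack: dc
  Read 'd': push. Stack: dcd
  Read 'e': push. Stack: dcde
  Read 'd': push. Stack: dcded
  Read 'a': push. Stack: dcdeda
  Read 'd': push. Stack: dcdedad
Final stack: "dcdedad" (length 7)

7


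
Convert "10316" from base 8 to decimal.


Input: "10316" in base 8
Positional expansion:
  Digit '1' (value 1) x 8^4 = 4096
  Digit '0' (value 0) x 8^3 = 0
  Digit '3' (value 3) x 8^2 = 192
  Digit '1' (value 1) x 8^1 = 8
  Digit '6' (value 6) x 8^0 = 6
Sum = 4302

4302


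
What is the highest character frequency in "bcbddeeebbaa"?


Input: bcbddeeebbaa
Character counts:
  'a': 2
  'b': 4
  'c': 1
  'd': 2
  'e': 3
Maximum frequency: 4

4


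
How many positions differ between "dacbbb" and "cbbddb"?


Comparing "dacbbb" and "cbbddb" position by position:
  Position 0: 'd' vs 'c' => DIFFER
  Position 1: 'a' vs 'b' => DIFFER
  Position 2: 'c' vs 'b' => DIFFER
  Position 3: 'b' vs 'd' => DIFFER
  Position 4: 'b' vs 'd' => DIFFER
  Position 5: 'b' vs 'b' => same
Positions that differ: 5

5


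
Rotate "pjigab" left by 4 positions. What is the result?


Input: "pjigab", rotate left by 4
First 4 characters: "pjig"
Remaining characters: "ab"
Concatenate remaining + first: "ab" + "pjig" = "abpjig"

abpjig


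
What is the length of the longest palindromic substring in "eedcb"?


Input: "eedcb"
Checking substrings for palindromes:
  [0:2] "ee" (len 2) => palindrome
Longest palindromic substring: "ee" with length 2

2


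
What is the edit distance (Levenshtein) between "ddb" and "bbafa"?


Computing edit distance: "ddb" -> "bbafa"
DP table:
           b    b    a    f    a
      0    1    2    3    4    5
  d   1    1    2    3    4    5
  d   2    2    2    3    4    5
  b   3    2    2    3    4    5
Edit distance = dp[3][5] = 5

5


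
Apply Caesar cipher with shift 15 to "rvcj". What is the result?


Caesar cipher: shift "rvcj" by 15
  'r' (pos 17) + 15 = pos 6 = 'g'
  'v' (pos 21) + 15 = pos 10 = 'k'
  'c' (pos 2) + 15 = pos 17 = 'r'
  'j' (pos 9) + 15 = pos 24 = 'y'
Result: gkry

gkry


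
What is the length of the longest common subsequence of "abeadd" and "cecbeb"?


LCS of "abeadd" and "cecbeb"
DP table:
           c    e    c    b    e    b
      0    0    0    0    0    0    0
  a   0    0    0    0    0    0    0
  b   0    0    0    0    1    1    1
  e   0    0    1    1    1    2    2
  a   0    0    1    1    1    2    2
  d   0    0    1    1    1    2    2
  d   0    0    1    1    1    2    2
LCS length = dp[6][6] = 2

2


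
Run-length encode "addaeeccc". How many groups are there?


Input: addaeeccc
Scanning for consecutive runs:
  Group 1: 'a' x 1 (positions 0-0)
  Group 2: 'd' x 2 (positions 1-2)
  Group 3: 'a' x 1 (positions 3-3)
  Group 4: 'e' x 2 (positions 4-5)
  Group 5: 'c' x 3 (positions 6-8)
Total groups: 5

5


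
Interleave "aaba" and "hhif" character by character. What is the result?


Interleaving "aaba" and "hhif":
  Position 0: 'a' from first, 'h' from second => "ah"
  Position 1: 'a' from first, 'h' from second => "ah"
  Position 2: 'b' from first, 'i' from second => "bi"
  Position 3: 'a' from first, 'f' from second => "af"
Result: ahahbiaf

ahahbiaf


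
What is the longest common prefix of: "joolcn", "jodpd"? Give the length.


Words: joolcn, jodpd
  Position 0: all 'j' => match
  Position 1: all 'o' => match
  Position 2: ('o', 'd') => mismatch, stop
LCP = "jo" (length 2)

2


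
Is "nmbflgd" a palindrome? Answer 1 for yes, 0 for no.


Input: nmbflgd
Reversed: dglfbmn
  Compare pos 0 ('n') with pos 6 ('d'): MISMATCH
  Compare pos 1 ('m') with pos 5 ('g'): MISMATCH
  Compare pos 2 ('b') with pos 4 ('l'): MISMATCH
Result: not a palindrome

0


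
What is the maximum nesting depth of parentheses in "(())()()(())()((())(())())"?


Input: "(())()()(())()((())(())())"
Tracking depth:
  Position 0 '(': depth becomes 1
  Position 1 '(': depth becomes 2
  Position 2 ')': depth becomes 1
  Position 3 ')': depth becomes 0
  Position 4 '(': depth becomes 1
  Position 5 ')': depth becomes 0
  Position 6 '(': depth becomes 1
  Position 7 ')': depth becomes 0
  Position 8 '(': depth becomes 1
  Position 9 '(': depth becomes 2
  Position 10 ')': depth becomes 1
  Position 11 ')': depth becomes 0
  Position 12 '(': depth becomes 1
  Position 13 ')': depth becomes 0
  Position 14 '(': depth becomes 1
  Position 15 '(': depth becomes 2
  Position 16 '(': depth becomes 3
  Position 17 ')': depth becomes 2
  Position 18 ')': depth becomes 1
  Position 19 '(': depth becomes 2
  Position 20 '(': depth becomes 3
  Position 21 ')': depth becomes 2
  Position 22 ')': depth becomes 1
  Position 23 '(': depth becomes 2
  Position 24 ')': depth becomes 1
  Position 25 ')': depth becomes 0
Maximum depth reached: 3

3


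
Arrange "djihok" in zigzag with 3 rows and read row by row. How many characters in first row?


Zigzag "djihok" into 3 rows:
Placing characters:
  'd' => row 0
  'j' => row 1
  'i' => row 2
  'h' => row 1
  'o' => row 0
  'k' => row 1
Rows:
  Row 0: "do"
  Row 1: "jhk"
  Row 2: "i"
First row length: 2

2


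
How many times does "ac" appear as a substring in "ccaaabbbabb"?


Searching for "ac" in "ccaaabbbabb"
Scanning each position:
  Position 0: "cc" => no
  Position 1: "ca" => no
  Position 2: "aa" => no
  Position 3: "aa" => no
  Position 4: "ab" => no
  Position 5: "bb" => no
  Position 6: "bb" => no
  Position 7: "ba" => no
  Position 8: "ab" => no
  Position 9: "bb" => no
Total occurrences: 0

0


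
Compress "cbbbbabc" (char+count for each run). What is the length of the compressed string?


Input: cbbbbabc
Runs:
  'c' x 1 => "c1"
  'b' x 4 => "b4"
  'a' x 1 => "a1"
  'b' x 1 => "b1"
  'c' x 1 => "c1"
Compressed: "c1b4a1b1c1"
Compressed length: 10

10


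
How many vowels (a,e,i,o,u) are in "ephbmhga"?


Input: ephbmhga
Checking each character:
  'e' at position 0: vowel (running total: 1)
  'p' at position 1: consonant
  'h' at position 2: consonant
  'b' at position 3: consonant
  'm' at position 4: consonant
  'h' at position 5: consonant
  'g' at position 6: consonant
  'a' at position 7: vowel (running total: 2)
Total vowels: 2

2


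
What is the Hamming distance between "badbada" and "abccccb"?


Comparing "badbada" and "abccccb" position by position:
  Position 0: 'b' vs 'a' => differ
  Position 1: 'a' vs 'b' => differ
  Position 2: 'd' vs 'c' => differ
  Position 3: 'b' vs 'c' => differ
  Position 4: 'a' vs 'c' => differ
  Position 5: 'd' vs 'c' => differ
  Position 6: 'a' vs 'b' => differ
Total differences (Hamming distance): 7

7


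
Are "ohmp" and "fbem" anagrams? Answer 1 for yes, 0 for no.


Strings: "ohmp", "fbem"
Sorted first:  hmop
Sorted second: befm
Differ at position 0: 'h' vs 'b' => not anagrams

0


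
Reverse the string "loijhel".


Input: loijhel
Reading characters right to left:
  Position 6: 'l'
  Position 5: 'e'
  Position 4: 'h'
  Position 3: 'j'
  Position 2: 'i'
  Position 1: 'o'
  Position 0: 'l'
Reversed: lehjiol

lehjiol


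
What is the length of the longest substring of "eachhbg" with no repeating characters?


Input: "eachhbg"
Sliding window (track last position of each char):
  Position 0 ('e'): window [0,0] length 1 -- new best
  Position 1 ('a'): window [0,1] length 2 -- new best
  Position 2 ('c'): window [0,2] length 3 -- new best
  Position 3 ('h'): window [0,3] length 4 -- new best
  Position 4 ('h'): repeat (last at 3), move window start to 4
  Position 4 ('h'): window [4,4] length 1
  Position 5 ('b'): window [4,5] length 2
  Position 6 ('g'): window [4,6] length 3
Longest substring with no repeats: "each" with length 4

4


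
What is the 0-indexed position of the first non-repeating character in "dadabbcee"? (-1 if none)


Input: dadabbcee
Character frequencies:
  'a': 2
  'b': 2
  'c': 1
  'd': 2
  'e': 2
Scanning left to right for freq == 1:
  Position 0 ('d'): freq=2, skip
  Position 1 ('a'): freq=2, skip
  Position 2 ('d'): freq=2, skip
  Position 3 ('a'): freq=2, skip
  Position 4 ('b'): freq=2, skip
  Position 5 ('b'): freq=2, skip
  Position 6 ('c'): unique! => answer = 6

6


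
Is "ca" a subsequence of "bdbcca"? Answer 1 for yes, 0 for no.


Check if "ca" is a subsequence of "bdbcca"
Greedy scan:
  Position 0 ('b'): no match needed
  Position 1 ('d'): no match needed
  Position 2 ('b'): no match needed
  Position 3 ('c'): matches sub[0] = 'c'
  Position 4 ('c'): no match needed
  Position 5 ('a'): matches sub[1] = 'a'
All 2 characters matched => is a subsequence

1


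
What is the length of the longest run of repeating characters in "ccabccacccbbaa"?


Input: "ccabccacccbbaa"
Scanning for longest run:
  Position 1 ('c'): continues run of 'c', length=2
  Position 2 ('a'): new char, reset run to 1
  Position 3 ('b'): new char, reset run to 1
  Position 4 ('c'): new char, reset run to 1
  Position 5 ('c'): continues run of 'c', length=2
  Position 6 ('a'): new char, reset run to 1
  Position 7 ('c'): new char, reset run to 1
  Position 8 ('c'): continues run of 'c', length=2
  Position 9 ('c'): continues run of 'c', length=3
  Position 10 ('b'): new char, reset run to 1
  Position 11 ('b'): continues run of 'b', length=2
  Position 12 ('a'): new char, reset run to 1
  Position 13 ('a'): continues run of 'a', length=2
Longest run: 'c' with length 3

3


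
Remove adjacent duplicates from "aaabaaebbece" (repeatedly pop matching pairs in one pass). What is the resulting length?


Input: aaabaaebbece
Stack-based adjacent duplicate removal:
  Read 'a': push. Stack: a
  Read 'a': matches stack top 'a' => pop. Stack: (empty)
  Read 'a': push. Stack: a
  Read 'b': push. Stack: ab
  Read 'a': push. Stack: aba
  Read 'a': matches stack top 'a' => pop. Stack: ab
  Read 'e': push. Stack: abe
  Read 'b': push. Stack: abeb
  Read 'b': matches stack top 'b' => pop. Stack: abe
  Read 'e': matches stack top 'e' => pop. Stack: ab
  Read 'c': push. Stack: abc
  Read 'e': push. Stack: abce
Final stack: "abce" (length 4)

4


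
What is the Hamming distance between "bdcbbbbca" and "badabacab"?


Comparing "bdcbbbbca" and "badabacab" position by position:
  Position 0: 'b' vs 'b' => same
  Position 1: 'd' vs 'a' => differ
  Position 2: 'c' vs 'd' => differ
  Position 3: 'b' vs 'a' => differ
  Position 4: 'b' vs 'b' => same
  Position 5: 'b' vs 'a' => differ
  Position 6: 'b' vs 'c' => differ
  Position 7: 'c' vs 'a' => differ
  Position 8: 'a' vs 'b' => differ
Total differences (Hamming distance): 7

7


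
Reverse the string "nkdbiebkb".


Input: nkdbiebkb
Reading characters right to left:
  Position 8: 'b'
  Position 7: 'k'
  Position 6: 'b'
  Position 5: 'e'
  Position 4: 'i'
  Position 3: 'b'
  Position 2: 'd'
  Position 1: 'k'
  Position 0: 'n'
Reversed: bkbeibdkn

bkbeibdkn


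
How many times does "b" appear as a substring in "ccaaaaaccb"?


Searching for "b" in "ccaaaaaccb"
Scanning each position:
  Position 0: "c" => no
  Position 1: "c" => no
  Position 2: "a" => no
  Position 3: "a" => no
  Position 4: "a" => no
  Position 5: "a" => no
  Position 6: "a" => no
  Position 7: "c" => no
  Position 8: "c" => no
  Position 9: "b" => MATCH
Total occurrences: 1

1


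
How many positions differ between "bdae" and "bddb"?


Comparing "bdae" and "bddb" position by position:
  Position 0: 'b' vs 'b' => same
  Position 1: 'd' vs 'd' => same
  Position 2: 'a' vs 'd' => DIFFER
  Position 3: 'e' vs 'b' => DIFFER
Positions that differ: 2

2


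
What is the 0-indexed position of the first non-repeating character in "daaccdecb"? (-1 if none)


Input: daaccdecb
Character frequencies:
  'a': 2
  'b': 1
  'c': 3
  'd': 2
  'e': 1
Scanning left to right for freq == 1:
  Position 0 ('d'): freq=2, skip
  Position 1 ('a'): freq=2, skip
  Position 2 ('a'): freq=2, skip
  Position 3 ('c'): freq=3, skip
  Position 4 ('c'): freq=3, skip
  Position 5 ('d'): freq=2, skip
  Position 6 ('e'): unique! => answer = 6

6


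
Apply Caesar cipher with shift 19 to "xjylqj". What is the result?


Caesar cipher: shift "xjylqj" by 19
  'x' (pos 23) + 19 = pos 16 = 'q'
  'j' (pos 9) + 19 = pos 2 = 'c'
  'y' (pos 24) + 19 = pos 17 = 'r'
  'l' (pos 11) + 19 = pos 4 = 'e'
  'q' (pos 16) + 19 = pos 9 = 'j'
  'j' (pos 9) + 19 = pos 2 = 'c'
Result: qcrejc

qcrejc


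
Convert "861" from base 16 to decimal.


Input: "861" in base 16
Positional expansion:
  Digit '8' (value 8) x 16^2 = 2048
  Digit '6' (value 6) x 16^1 = 96
  Digit '1' (value 1) x 16^0 = 1
Sum = 2145

2145


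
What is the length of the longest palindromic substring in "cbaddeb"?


Input: "cbaddeb"
Checking substrings for palindromes:
  [3:5] "dd" (len 2) => palindrome
Longest palindromic substring: "dd" with length 2

2


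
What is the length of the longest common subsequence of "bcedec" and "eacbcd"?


LCS of "bcedec" and "eacbcd"
DP table:
           e    a    c    b    c    d
      0    0    0    0    0    0    0
  b   0    0    0    0    1    1    1
  c   0    0    0    1    1    2    2
  e   0    1    1    1    1    2    2
  d   0    1    1    1    1    2    3
  e   0    1    1    1    1    2    3
  c   0    1    1    2    2    2    3
LCS length = dp[6][6] = 3

3


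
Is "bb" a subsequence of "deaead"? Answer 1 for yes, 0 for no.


Check if "bb" is a subsequence of "deaead"
Greedy scan:
  Position 0 ('d'): no match needed
  Position 1 ('e'): no match needed
  Position 2 ('a'): no match needed
  Position 3 ('e'): no match needed
  Position 4 ('a'): no match needed
  Position 5 ('d'): no match needed
Only matched 0/2 characters => not a subsequence

0


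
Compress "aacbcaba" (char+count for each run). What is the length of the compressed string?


Input: aacbcaba
Runs:
  'a' x 2 => "a2"
  'c' x 1 => "c1"
  'b' x 1 => "b1"
  'c' x 1 => "c1"
  'a' x 1 => "a1"
  'b' x 1 => "b1"
  'a' x 1 => "a1"
Compressed: "a2c1b1c1a1b1a1"
Compressed length: 14

14


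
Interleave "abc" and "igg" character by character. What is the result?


Interleaving "abc" and "igg":
  Position 0: 'a' from first, 'i' from second => "ai"
  Position 1: 'b' from first, 'g' from second => "bg"
  Position 2: 'c' from first, 'g' from second => "cg"
Result: aibgcg

aibgcg


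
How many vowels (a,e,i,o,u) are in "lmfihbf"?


Input: lmfihbf
Checking each character:
  'l' at position 0: consonant
  'm' at position 1: consonant
  'f' at position 2: consonant
  'i' at position 3: vowel (running total: 1)
  'h' at position 4: consonant
  'b' at position 5: consonant
  'f' at position 6: consonant
Total vowels: 1

1


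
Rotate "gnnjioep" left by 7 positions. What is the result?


Input: "gnnjioep", rotate left by 7
First 7 characters: "gnnjioe"
Remaining characters: "p"
Concatenate remaining + first: "p" + "gnnjioe" = "pgnnjioe"

pgnnjioe


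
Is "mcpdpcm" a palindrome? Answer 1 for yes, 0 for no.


Input: mcpdpcm
Reversed: mcpdpcm
  Compare pos 0 ('m') with pos 6 ('m'): match
  Compare pos 1 ('c') with pos 5 ('c'): match
  Compare pos 2 ('p') with pos 4 ('p'): match
Result: palindrome

1


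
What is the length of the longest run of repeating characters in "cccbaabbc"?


Input: "cccbaabbc"
Scanning for longest run:
  Position 1 ('c'): continues run of 'c', length=2
  Position 2 ('c'): continues run of 'c', length=3
  Position 3 ('b'): new char, reset run to 1
  Position 4 ('a'): new char, reset run to 1
  Position 5 ('a'): continues run of 'a', length=2
  Position 6 ('b'): new char, reset run to 1
  Position 7 ('b'): continues run of 'b', length=2
  Position 8 ('c'): new char, reset run to 1
Longest run: 'c' with length 3

3


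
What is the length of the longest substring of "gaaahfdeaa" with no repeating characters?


Input: "gaaahfdeaa"
Sliding window (track last position of each char):
  Position 0 ('g'): window [0,0] length 1 -- new best
  Position 1 ('a'): window [0,1] length 2 -- new best
  Position 2 ('a'): repeat (last at 1), move window start to 2
  Position 2 ('a'): window [2,2] length 1
  Position 3 ('a'): repeat (last at 2), move window start to 3
  Position 3 ('a'): window [3,3] length 1
  Position 4 ('h'): window [3,4] length 2
  Position 5 ('f'): window [3,5] length 3 -- new best
  Position 6 ('d'): window [3,6] length 4 -- new best
  Position 7 ('e'): window [3,7] length 5 -- new best
  Position 8 ('a'): repeat (last at 3), move window start to 4
  Position 8 ('a'): window [4,8] length 5
  Position 9 ('a'): repeat (last at 8), move window start to 9
  Position 9 ('a'): window [9,9] length 1
Longest substring with no repeats: "ahfde" with length 5

5


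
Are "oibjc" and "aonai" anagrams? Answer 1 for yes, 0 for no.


Strings: "oibjc", "aonai"
Sorted first:  bcijo
Sorted second: aaino
Differ at position 0: 'b' vs 'a' => not anagrams

0


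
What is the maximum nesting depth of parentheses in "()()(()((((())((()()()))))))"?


Input: "()()(()((((())((()()()))))))"
Tracking depth:
  Position 0 '(': depth becomes 1
  Position 1 ')': depth becomes 0
  Position 2 '(': depth becomes 1
  Position 3 ')': depth becomes 0
  Position 4 '(': depth becomes 1
  Position 5 '(': depth becomes 2
  Position 6 ')': depth becomes 1
  Position 7 '(': depth becomes 2
  Position 8 '(': depth becomes 3
  Position 9 '(': depth becomes 4
  Position 10 '(': depth becomes 5
  Position 11 '(': depth becomes 6
  Position 12 ')': depth becomes 5
  Position 13 ')': depth becomes 4
  Position 14 '(': depth becomes 5
  Position 15 '(': depth becomes 6
  Position 16 '(': depth becomes 7
  Position 17 ')': depth becomes 6
  Position 18 '(': depth becomes 7
  Position 19 ')': depth becomes 6
  Position 20 '(': depth becomes 7
  Position 21 ')': depth becomes 6
  Position 22 ')': depth becomes 5
  Position 23 ')': depth becomes 4
  Position 24 ')': depth becomes 3
  Position 25 ')': depth becomes 2
  Position 26 ')': depth becomes 1
  Position 27 ')': depth becomes 0
Maximum depth reached: 7

7


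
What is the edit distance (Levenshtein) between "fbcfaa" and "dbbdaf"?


Computing edit distance: "fbcfaa" -> "dbbdaf"
DP table:
           d    b    b    d    a    f
      0    1    2    3    4    5    6
  f   1    1    2    3    4    5    5
  b   2    2    1    2    3    4    5
  c   3    3    2    2    3    4    5
  f   4    4    3    3    3    4    4
  a   5    5    4    4    4    3    4
  a   6    6    5    5    5    4    4
Edit distance = dp[6][6] = 4

4


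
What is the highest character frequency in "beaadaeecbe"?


Input: beaadaeecbe
Character counts:
  'a': 3
  'b': 2
  'c': 1
  'd': 1
  'e': 4
Maximum frequency: 4

4


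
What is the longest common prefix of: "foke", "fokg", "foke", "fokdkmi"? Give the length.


Words: foke, fokg, foke, fokdkmi
  Position 0: all 'f' => match
  Position 1: all 'o' => match
  Position 2: all 'k' => match
  Position 3: ('e', 'g', 'e', 'd') => mismatch, stop
LCP = "fok" (length 3)

3


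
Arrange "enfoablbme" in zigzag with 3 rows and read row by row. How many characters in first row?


Zigzag "enfoablbme" into 3 rows:
Placing characters:
  'e' => row 0
  'n' => row 1
  'f' => row 2
  'o' => row 1
  'a' => row 0
  'b' => row 1
  'l' => row 2
  'b' => row 1
  'm' => row 0
  'e' => row 1
Rows:
  Row 0: "eam"
  Row 1: "nobbe"
  Row 2: "fl"
First row length: 3

3


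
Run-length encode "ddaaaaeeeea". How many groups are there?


Input: ddaaaaeeeea
Scanning for consecutive runs:
  Group 1: 'd' x 2 (positions 0-1)
  Group 2: 'a' x 4 (positions 2-5)
  Group 3: 'e' x 4 (positions 6-9)
  Group 4: 'a' x 1 (positions 10-10)
Total groups: 4

4


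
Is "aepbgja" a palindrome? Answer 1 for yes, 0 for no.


Input: aepbgja
Reversed: ajgbpea
  Compare pos 0 ('a') with pos 6 ('a'): match
  Compare pos 1 ('e') with pos 5 ('j'): MISMATCH
  Compare pos 2 ('p') with pos 4 ('g'): MISMATCH
Result: not a palindrome

0


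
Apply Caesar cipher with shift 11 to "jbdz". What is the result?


Caesar cipher: shift "jbdz" by 11
  'j' (pos 9) + 11 = pos 20 = 'u'
  'b' (pos 1) + 11 = pos 12 = 'm'
  'd' (pos 3) + 11 = pos 14 = 'o'
  'z' (pos 25) + 11 = pos 10 = 'k'
Result: umok

umok


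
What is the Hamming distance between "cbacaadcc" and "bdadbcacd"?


Comparing "cbacaadcc" and "bdadbcacd" position by position:
  Position 0: 'c' vs 'b' => differ
  Position 1: 'b' vs 'd' => differ
  Position 2: 'a' vs 'a' => same
  Position 3: 'c' vs 'd' => differ
  Position 4: 'a' vs 'b' => differ
  Position 5: 'a' vs 'c' => differ
  Position 6: 'd' vs 'a' => differ
  Position 7: 'c' vs 'c' => same
  Position 8: 'c' vs 'd' => differ
Total differences (Hamming distance): 7

7


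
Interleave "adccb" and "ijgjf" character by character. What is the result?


Interleaving "adccb" and "ijgjf":
  Position 0: 'a' from first, 'i' from second => "ai"
  Position 1: 'd' from first, 'j' from second => "dj"
  Position 2: 'c' from first, 'g' from second => "cg"
  Position 3: 'c' from first, 'j' from second => "cj"
  Position 4: 'b' from first, 'f' from second => "bf"
Result: aidjcgcjbf

aidjcgcjbf


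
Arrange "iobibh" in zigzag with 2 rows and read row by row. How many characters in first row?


Zigzag "iobibh" into 2 rows:
Placing characters:
  'i' => row 0
  'o' => row 1
  'b' => row 0
  'i' => row 1
  'b' => row 0
  'h' => row 1
Rows:
  Row 0: "ibb"
  Row 1: "oih"
First row length: 3

3


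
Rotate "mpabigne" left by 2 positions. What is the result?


Input: "mpabigne", rotate left by 2
First 2 characters: "mp"
Remaining characters: "abigne"
Concatenate remaining + first: "abigne" + "mp" = "abignemp"

abignemp


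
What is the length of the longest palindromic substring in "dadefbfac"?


Input: "dadefbfac"
Checking substrings for palindromes:
  [0:3] "dad" (len 3) => palindrome
  [4:7] "fbf" (len 3) => palindrome
Longest palindromic substring: "dad" with length 3

3


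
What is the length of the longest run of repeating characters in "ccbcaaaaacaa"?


Input: "ccbcaaaaacaa"
Scanning for longest run:
  Position 1 ('c'): continues run of 'c', length=2
  Position 2 ('b'): new char, reset run to 1
  Position 3 ('c'): new char, reset run to 1
  Position 4 ('a'): new char, reset run to 1
  Position 5 ('a'): continues run of 'a', length=2
  Position 6 ('a'): continues run of 'a', length=3
  Position 7 ('a'): continues run of 'a', length=4
  Position 8 ('a'): continues run of 'a', length=5
  Position 9 ('c'): new char, reset run to 1
  Position 10 ('a'): new char, reset run to 1
  Position 11 ('a'): continues run of 'a', length=2
Longest run: 'a' with length 5

5


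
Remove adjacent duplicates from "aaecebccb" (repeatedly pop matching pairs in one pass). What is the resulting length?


Input: aaecebccb
Stack-based adjacent duplicate removal:
  Read 'a': push. Stack: a
  Read 'a': matches stack top 'a' => pop. Stack: (empty)
  Read 'e': push. Stack: e
  Read 'c': push. Stack: ec
  Read 'e': push. Stack: ece
  Read 'b': push. Stack: eceb
  Read 'c': push. Stack: ecebc
  Read 'c': matches stack top 'c' => pop. Stack: eceb
  Read 'b': matches stack top 'b' => pop. Stack: ece
Final stack: "ece" (length 3)

3


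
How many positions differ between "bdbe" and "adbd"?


Comparing "bdbe" and "adbd" position by position:
  Position 0: 'b' vs 'a' => DIFFER
  Position 1: 'd' vs 'd' => same
  Position 2: 'b' vs 'b' => same
  Position 3: 'e' vs 'd' => DIFFER
Positions that differ: 2

2


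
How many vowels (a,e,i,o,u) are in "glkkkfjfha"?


Input: glkkkfjfha
Checking each character:
  'g' at position 0: consonant
  'l' at position 1: consonant
  'k' at position 2: consonant
  'k' at position 3: consonant
  'k' at position 4: consonant
  'f' at position 5: consonant
  'j' at position 6: consonant
  'f' at position 7: consonant
  'h' at position 8: consonant
  'a' at position 9: vowel (running total: 1)
Total vowels: 1

1


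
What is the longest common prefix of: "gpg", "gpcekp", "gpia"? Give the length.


Words: gpg, gpcekp, gpia
  Position 0: all 'g' => match
  Position 1: all 'p' => match
  Position 2: ('g', 'c', 'i') => mismatch, stop
LCP = "gp" (length 2)

2


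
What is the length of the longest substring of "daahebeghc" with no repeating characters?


Input: "daahebeghc"
Sliding window (track last position of each char):
  Position 0 ('d'): window [0,0] length 1 -- new best
  Position 1 ('a'): window [0,1] length 2 -- new best
  Position 2 ('a'): repeat (last at 1), move window start to 2
  Position 2 ('a'): window [2,2] length 1
  Position 3 ('h'): window [2,3] length 2
  Position 4 ('e'): window [2,4] length 3 -- new best
  Position 5 ('b'): window [2,5] length 4 -- new best
  Position 6 ('e'): repeat (last at 4), move window start to 5
  Position 6 ('e'): window [5,6] length 2
  Position 7 ('g'): window [5,7] length 3
  Position 8 ('h'): window [5,8] length 4
  Position 9 ('c'): window [5,9] length 5 -- new best
Longest substring with no repeats: "beghc" with length 5

5


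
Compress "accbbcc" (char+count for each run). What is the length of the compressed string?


Input: accbbcc
Runs:
  'a' x 1 => "a1"
  'c' x 2 => "c2"
  'b' x 2 => "b2"
  'c' x 2 => "c2"
Compressed: "a1c2b2c2"
Compressed length: 8

8


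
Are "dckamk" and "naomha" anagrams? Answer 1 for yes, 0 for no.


Strings: "dckamk", "naomha"
Sorted first:  acdkkm
Sorted second: aahmno
Differ at position 1: 'c' vs 'a' => not anagrams

0


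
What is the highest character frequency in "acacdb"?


Input: acacdb
Character counts:
  'a': 2
  'b': 1
  'c': 2
  'd': 1
Maximum frequency: 2

2


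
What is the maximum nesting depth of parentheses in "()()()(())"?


Input: "()()()(())"
Tracking depth:
  Position 0 '(': depth becomes 1
  Position 1 ')': depth becomes 0
  Position 2 '(': depth becomes 1
  Position 3 ')': depth becomes 0
  Position 4 '(': depth becomes 1
  Position 5 ')': depth becomes 0
  Position 6 '(': depth becomes 1
  Position 7 '(': depth becomes 2
  Position 8 ')': depth becomes 1
  Position 9 ')': depth becomes 0
Maximum depth reached: 2

2


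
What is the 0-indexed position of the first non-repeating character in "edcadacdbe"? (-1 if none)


Input: edcadacdbe
Character frequencies:
  'a': 2
  'b': 1
  'c': 2
  'd': 3
  'e': 2
Scanning left to right for freq == 1:
  Position 0 ('e'): freq=2, skip
  Position 1 ('d'): freq=3, skip
  Position 2 ('c'): freq=2, skip
  Position 3 ('a'): freq=2, skip
  Position 4 ('d'): freq=3, skip
  Position 5 ('a'): freq=2, skip
  Position 6 ('c'): freq=2, skip
  Position 7 ('d'): freq=3, skip
  Position 8 ('b'): unique! => answer = 8

8


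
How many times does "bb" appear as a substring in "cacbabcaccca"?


Searching for "bb" in "cacbabcaccca"
Scanning each position:
  Position 0: "ca" => no
  Position 1: "ac" => no
  Position 2: "cb" => no
  Position 3: "ba" => no
  Position 4: "ab" => no
  Position 5: "bc" => no
  Position 6: "ca" => no
  Position 7: "ac" => no
  Position 8: "cc" => no
  Position 9: "cc" => no
  Position 10: "ca" => no
Total occurrences: 0

0
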